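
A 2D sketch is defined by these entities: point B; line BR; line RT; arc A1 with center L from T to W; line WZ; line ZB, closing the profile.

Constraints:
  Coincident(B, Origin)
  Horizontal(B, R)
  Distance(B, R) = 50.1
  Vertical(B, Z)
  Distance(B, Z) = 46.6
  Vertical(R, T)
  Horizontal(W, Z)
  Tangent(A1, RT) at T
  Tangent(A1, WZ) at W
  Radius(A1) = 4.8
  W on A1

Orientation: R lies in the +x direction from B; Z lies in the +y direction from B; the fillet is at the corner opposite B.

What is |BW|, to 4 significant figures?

64.99

The virtual corner opposite B is at (50.10, 46.60). A1 meets RT tangentially, so LT is at right angles to RT and since A1 is tangent to WZ there, LW ⟂ WZ, with radius 4.8, so the center L sits 4.8 in from both sides at L = (45.30, 41.80). That places the tangent points at T = (50.10, 41.80) on RT and W = (45.30, 46.60) on WZ. Then |BW| = |W − B| = 64.99.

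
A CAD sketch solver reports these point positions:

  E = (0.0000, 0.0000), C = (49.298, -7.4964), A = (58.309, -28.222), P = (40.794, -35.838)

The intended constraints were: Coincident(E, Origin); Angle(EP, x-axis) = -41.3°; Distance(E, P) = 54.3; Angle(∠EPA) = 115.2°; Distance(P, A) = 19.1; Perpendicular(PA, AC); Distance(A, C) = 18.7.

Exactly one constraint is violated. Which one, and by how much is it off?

Distance(A, C) = 18.7 — off by 3.90.

E = (0.00, 0.00) ✓; EP at -41.30° ✓; |EP| = 54.30 ✓; ∠EPA = 115.2° ✓; |PA| = 19.10 ✓; ∠(PA, AC) = 90.00° ✓; |AC| = 22.60 ✗.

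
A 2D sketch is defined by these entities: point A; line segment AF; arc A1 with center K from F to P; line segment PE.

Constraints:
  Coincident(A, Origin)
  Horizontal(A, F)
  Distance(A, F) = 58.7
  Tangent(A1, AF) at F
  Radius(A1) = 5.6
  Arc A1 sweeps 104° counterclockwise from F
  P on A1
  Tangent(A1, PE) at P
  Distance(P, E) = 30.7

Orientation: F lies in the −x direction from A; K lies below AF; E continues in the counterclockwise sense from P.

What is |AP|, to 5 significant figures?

64.510

A is at the origin; A and F share the same y with |AF| = 58.7 and F on the −x side, so F = (-58.700, 0.0000). The tangent condition forces KF to be normal to AF, so K = F + (0, -5.6) = (-58.700, -5.6000). On A1, F sits at bearing 90° from K; a 104° counterclockwise sweep puts P at bearing 194°, so P = K + 5.6·(cos 194°, sin 194°) = (-64.134, -6.9548). Then |AP| = |P − A| = 64.510.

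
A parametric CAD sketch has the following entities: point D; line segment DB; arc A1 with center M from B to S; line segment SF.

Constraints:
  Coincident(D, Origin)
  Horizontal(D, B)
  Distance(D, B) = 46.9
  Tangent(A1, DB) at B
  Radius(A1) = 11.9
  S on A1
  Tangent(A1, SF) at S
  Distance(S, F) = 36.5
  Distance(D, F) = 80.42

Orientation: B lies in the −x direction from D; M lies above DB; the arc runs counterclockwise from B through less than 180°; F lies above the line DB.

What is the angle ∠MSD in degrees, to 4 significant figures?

102.5°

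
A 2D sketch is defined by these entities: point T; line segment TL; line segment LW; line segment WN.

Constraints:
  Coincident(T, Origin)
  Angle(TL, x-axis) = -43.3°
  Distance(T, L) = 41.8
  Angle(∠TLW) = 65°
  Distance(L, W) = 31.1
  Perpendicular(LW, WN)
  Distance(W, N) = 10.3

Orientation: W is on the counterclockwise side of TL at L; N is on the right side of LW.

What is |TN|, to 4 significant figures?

50.02

T is at the origin; TL runs at -43.3° with length 41.8, so L = 41.8·(cos -43.3°, sin -43.3°) = (30.42, -28.67). ∠TLW = 65.0°, so LW runs at -43.3° + (180° − 65.0°) = 71.70° from the x-axis; with |LW| = 31.1, W = L + 31.1·(cos 71.70°, sin 71.70°) = (40.19, 0.8599). LW ⟂ WN; with |WN| = 10.3 on the right of LW, N = W + 10.3·(0.9494, -0.3140) = (49.97, -2.374). Then |TN| = |N − T| = 50.02.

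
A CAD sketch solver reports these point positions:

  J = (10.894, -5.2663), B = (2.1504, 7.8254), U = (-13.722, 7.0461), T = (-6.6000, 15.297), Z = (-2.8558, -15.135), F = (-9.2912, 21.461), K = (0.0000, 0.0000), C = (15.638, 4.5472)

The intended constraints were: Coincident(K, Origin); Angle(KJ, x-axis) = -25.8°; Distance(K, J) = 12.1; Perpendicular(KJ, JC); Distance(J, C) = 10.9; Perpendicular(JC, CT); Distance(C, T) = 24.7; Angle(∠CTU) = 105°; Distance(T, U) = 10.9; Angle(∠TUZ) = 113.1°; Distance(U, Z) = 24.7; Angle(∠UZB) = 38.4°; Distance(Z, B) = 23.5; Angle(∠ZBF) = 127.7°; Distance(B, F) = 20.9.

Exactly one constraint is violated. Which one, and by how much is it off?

Distance(B, F) = 20.9 — off by 3.10.

K = (0.00, 0.00) ✓; KJ at -25.80° ✓; |KJ| = 12.10 ✓; ∠(KJ, JC) = 90.00° ✓; |JC| = 10.90 ✓; ∠(JC, CT) = 90.00° ✓; |CT| = 24.70 ✓; ∠CTU = 105.0° ✓; |TU| = 10.90 ✓; ∠TUZ = 113.1° ✓; |UZ| = 24.70 ✓; ∠UZB = 38.40° ✓; |ZB| = 23.50 ✓; ∠ZBF = 127.7° ✓; |BF| = 17.80 ✗.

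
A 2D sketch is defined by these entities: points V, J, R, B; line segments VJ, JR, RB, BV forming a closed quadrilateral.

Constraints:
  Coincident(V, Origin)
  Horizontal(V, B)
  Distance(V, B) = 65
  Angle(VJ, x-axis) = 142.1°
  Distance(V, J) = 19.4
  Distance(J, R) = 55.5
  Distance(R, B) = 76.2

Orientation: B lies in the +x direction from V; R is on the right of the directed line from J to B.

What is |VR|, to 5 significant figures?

41.179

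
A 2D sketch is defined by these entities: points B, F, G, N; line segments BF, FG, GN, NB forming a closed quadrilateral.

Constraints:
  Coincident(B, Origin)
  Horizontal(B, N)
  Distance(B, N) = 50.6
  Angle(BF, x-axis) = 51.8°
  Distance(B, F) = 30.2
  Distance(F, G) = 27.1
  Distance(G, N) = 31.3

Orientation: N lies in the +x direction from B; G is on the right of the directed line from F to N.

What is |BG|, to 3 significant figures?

19.8

Checks: |FG| = 27.10 ✓; |GN| = 31.30 ✓.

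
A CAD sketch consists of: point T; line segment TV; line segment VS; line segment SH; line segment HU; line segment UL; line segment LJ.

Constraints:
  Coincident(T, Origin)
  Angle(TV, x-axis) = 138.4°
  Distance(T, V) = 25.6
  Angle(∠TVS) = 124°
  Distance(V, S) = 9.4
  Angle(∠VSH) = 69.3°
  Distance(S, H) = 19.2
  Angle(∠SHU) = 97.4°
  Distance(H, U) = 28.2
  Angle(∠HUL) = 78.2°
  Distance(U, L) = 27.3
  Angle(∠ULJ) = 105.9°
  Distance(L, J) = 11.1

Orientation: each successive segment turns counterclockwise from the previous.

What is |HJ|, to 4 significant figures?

29.84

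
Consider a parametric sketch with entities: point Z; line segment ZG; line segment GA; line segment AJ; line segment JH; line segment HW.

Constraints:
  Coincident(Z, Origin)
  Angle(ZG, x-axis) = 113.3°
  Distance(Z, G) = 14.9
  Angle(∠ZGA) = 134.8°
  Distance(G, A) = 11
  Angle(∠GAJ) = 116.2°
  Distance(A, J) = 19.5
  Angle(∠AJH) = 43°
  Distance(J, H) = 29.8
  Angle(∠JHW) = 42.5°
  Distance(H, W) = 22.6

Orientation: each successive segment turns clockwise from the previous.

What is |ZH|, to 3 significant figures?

4.30

∠GAJ = 116.2° gives AJ at 4.30° from the x-axis; with |AJ| = 19.5, J = (17.7, 25.4). ∠AJH = 43.0° gives JH at -133° from the x-axis; with |JH| = 29.8, H = (-2.55, 3.45). Then |ZH| = |H − Z| = 4.30.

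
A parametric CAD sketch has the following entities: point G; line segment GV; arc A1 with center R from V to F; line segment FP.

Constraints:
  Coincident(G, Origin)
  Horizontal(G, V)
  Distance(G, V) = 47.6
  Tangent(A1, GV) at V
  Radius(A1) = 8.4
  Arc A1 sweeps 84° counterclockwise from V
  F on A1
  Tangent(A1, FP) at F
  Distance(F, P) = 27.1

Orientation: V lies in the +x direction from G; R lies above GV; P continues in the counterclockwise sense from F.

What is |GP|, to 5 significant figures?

68.149

G is at the origin; GV is horizontal with |GV| = 47.6 and V on the +x side, so V = (47.600, 0.0000). Since A1 is tangent to GV there, RV ⟂ GV, so R = V + (0, 8.4) = (47.600, 8.4000). On A1, V sits at bearing -90° from R; an 84° counterclockwise sweep puts F at bearing -6°, so F = R + 8.4·(cos -6°, sin -6°) = (55.954, 7.5220). The tangent condition forces RF to be normal to FP, so FP runs along (−sin -6°, cos -6°); with |FP| = 27.1, P = (58.787, 34.474). Then |GP| = |P − G| = 68.149.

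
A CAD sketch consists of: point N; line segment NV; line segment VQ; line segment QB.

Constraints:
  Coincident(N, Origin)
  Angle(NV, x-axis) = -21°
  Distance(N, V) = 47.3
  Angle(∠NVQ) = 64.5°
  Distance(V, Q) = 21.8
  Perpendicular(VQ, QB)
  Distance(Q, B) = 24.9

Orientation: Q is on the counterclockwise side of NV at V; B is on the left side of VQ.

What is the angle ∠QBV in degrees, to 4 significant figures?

41.20°

N is at the origin; NV runs at -21.0° with length 47.3, so V = 47.3·(cos -21.0°, sin -21.0°) = (44.16, -16.95). ∠NVQ = 64.5°, so VQ runs at -21.0° + (180° − 64.5°) = 94.50° from the x-axis; with |VQ| = 21.8, Q = V + 21.8·(cos 94.50°, sin 94.50°) = (42.45, 4.782). VQ ⟂ QB; with |QB| = 24.9 on the left of VQ, B = Q + 24.9·(-0.9969, -0.07846) = (17.62, 2.828). Then cos ∠QBV = BQ·BV / (|BQ||BV|), giving 41.20°.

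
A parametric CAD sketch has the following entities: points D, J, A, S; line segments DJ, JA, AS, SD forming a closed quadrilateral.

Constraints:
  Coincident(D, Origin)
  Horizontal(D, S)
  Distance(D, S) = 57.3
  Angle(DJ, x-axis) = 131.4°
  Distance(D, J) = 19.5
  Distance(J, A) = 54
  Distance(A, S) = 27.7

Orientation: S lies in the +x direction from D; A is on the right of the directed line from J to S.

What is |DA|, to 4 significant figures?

35.83

Checks: DJ at 131.4° ✓; |JA| = 54.00 ✓; |AS| = 27.70 ✓.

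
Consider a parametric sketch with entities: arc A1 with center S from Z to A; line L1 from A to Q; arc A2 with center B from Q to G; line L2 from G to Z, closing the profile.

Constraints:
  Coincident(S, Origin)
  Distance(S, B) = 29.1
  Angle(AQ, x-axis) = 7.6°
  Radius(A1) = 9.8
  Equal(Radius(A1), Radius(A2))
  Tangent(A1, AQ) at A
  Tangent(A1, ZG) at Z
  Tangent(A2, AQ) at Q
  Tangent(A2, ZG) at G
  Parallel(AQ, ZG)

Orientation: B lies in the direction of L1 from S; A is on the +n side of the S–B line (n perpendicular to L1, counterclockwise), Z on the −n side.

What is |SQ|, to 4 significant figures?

30.71

Tangency of A1 to both parallel lines with radius 9.8 puts A and Z at S ± 9.8·n: A = (-1.296, 9.714), Z = (1.296, -9.714). Equal radii place Q and G the same way about B: Q = B + 9.8·n = (27.55, 13.56), G = B − 9.8·n = (30.14, -5.865). Then |SQ| = |Q − S| = 30.71.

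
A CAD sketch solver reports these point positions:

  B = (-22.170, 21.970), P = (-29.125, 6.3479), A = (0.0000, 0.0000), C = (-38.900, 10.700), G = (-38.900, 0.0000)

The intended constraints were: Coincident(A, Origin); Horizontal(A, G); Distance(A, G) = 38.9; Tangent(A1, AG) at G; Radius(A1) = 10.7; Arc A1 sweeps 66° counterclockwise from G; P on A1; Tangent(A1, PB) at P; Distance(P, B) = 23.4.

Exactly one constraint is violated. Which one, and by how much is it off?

Distance(P, B) = 23.4 — off by 6.30.

A = (0.00, 0.00) ✓; A.y = 0.00, G.y = 0.00 ✓; |AG| = 38.90 ✓; ∠(CG, GA) = 90.00° ✓; |CG| = 10.70 ✓; bearing(C→P) − bearing(C→G) = 66.00° ✓; |CP| = 10.70 ✓; ∠(CP, PB) = 90.00° ✓; |PB| = 17.10 ✗.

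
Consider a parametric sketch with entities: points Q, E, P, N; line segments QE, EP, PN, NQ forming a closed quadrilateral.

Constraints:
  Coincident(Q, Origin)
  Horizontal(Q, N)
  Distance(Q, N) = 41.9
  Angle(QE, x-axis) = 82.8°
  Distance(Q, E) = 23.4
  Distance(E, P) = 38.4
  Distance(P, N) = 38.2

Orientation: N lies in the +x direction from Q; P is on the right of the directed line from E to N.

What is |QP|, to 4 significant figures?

16.45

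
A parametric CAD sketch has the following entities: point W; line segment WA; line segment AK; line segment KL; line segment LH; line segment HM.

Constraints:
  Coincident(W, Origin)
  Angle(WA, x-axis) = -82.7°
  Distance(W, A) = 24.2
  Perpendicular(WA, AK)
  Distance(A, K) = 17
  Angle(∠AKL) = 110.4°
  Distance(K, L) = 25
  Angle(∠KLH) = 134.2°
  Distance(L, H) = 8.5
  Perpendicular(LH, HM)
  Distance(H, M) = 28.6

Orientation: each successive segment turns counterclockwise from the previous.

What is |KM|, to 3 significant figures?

28.0

W is at the origin; WA runs at -82.7° with length 24.2, so A = (3.07, -24.0). The perpendicularity gives AK at right angles to WA, so AK runs at 7.30°; with |AK| = 17.0, K = (19.9, -21.8). ∠AKL = 110.4° gives KL at 76.9° from the x-axis; with |KL| = 25.0, L = (25.6, 2.51). ∠KLH = 134.2° gives LH at 123° from the x-axis; with |LH| = 8.5, H = (21.0, 9.66). The perpendicularity gives HM at right angles to LH, so HM runs at -147°; with |HM| = 28.6, M = (-3.06, -5.79). Then |KM| = |M − K| = 28.0.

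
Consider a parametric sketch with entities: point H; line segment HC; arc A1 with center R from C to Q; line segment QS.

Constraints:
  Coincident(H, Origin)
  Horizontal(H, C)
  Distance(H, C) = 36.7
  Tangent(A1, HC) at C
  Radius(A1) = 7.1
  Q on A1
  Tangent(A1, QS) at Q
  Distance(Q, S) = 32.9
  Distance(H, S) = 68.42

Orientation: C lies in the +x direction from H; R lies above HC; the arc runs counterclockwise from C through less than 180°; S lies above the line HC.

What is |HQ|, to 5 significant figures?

42.575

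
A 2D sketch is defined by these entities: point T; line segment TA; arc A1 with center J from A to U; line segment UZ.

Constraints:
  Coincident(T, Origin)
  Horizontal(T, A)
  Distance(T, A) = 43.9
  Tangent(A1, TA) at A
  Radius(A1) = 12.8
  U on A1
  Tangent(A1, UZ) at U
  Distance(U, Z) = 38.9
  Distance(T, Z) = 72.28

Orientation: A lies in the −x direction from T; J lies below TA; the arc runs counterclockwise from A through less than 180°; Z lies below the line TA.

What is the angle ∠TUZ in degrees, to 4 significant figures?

93.65°

Checks: |JU| = 12.80 ✓; ∠(JU, UZ) = 90.00° ✓; |UZ| = 38.90 ✓; |TZ| = 72.28 ✓.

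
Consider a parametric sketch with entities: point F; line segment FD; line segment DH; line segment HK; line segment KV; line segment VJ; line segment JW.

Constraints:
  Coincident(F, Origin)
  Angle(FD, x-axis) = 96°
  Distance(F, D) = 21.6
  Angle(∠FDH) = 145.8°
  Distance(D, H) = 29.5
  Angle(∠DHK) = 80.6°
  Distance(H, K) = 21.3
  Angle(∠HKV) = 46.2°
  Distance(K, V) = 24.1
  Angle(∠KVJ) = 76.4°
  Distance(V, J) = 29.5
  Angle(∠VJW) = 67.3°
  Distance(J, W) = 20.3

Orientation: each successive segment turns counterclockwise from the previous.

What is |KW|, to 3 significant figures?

16.7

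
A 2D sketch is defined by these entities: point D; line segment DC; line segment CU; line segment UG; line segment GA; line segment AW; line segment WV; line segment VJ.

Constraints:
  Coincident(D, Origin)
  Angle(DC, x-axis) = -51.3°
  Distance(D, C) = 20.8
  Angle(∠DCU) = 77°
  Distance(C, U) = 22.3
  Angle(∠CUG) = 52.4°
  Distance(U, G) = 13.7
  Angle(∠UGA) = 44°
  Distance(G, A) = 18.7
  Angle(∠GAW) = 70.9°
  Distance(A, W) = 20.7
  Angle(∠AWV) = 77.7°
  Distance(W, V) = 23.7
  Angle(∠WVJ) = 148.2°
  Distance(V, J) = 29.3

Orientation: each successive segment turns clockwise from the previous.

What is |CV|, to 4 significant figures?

28.64

D is at the origin; DC runs at -51.3° with length 20.8, so C = (13.01, -16.23). ∠DCU = 77.0° gives CU at -154.3° from the x-axis; with |CU| = 22.3, U = (-7.089, -25.90). ∠CUG = 52.4° gives UG at 78.10° from the x-axis; with |UG| = 13.7, G = (-4.264, -12.50). ∠UGA = 44.0° gives GA at -57.90° from the x-axis; with |GA| = 18.7, A = (5.673, -28.34). ∠GAW = 70.9° gives AW at -167.0° from the x-axis; with |AW| = 20.7, W = (-14.50, -33.00). ∠AWV = 77.7° gives WV at 90.70° from the x-axis; with |WV| = 23.7, V = (-14.79, -9.297). Then |CV| = |V − C| = 28.64.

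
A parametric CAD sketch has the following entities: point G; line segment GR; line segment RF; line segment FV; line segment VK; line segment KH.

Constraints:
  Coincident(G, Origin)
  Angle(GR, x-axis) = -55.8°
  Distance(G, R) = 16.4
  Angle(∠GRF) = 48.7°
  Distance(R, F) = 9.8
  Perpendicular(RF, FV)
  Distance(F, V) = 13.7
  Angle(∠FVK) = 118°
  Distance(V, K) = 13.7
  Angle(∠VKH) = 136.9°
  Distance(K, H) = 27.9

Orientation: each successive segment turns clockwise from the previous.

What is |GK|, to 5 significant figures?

15.269

The perpendicularity gives FV at right angles to RF, so FV runs at 82.900°; with |FV| = 13.7, V = (1.1867, 1.2421). ∠FVK = 118.0° gives VK at 20.900° from the x-axis; with |VK| = 13.7, K = (13.985, 6.1294). Then |GK| = |K − G| = 15.269.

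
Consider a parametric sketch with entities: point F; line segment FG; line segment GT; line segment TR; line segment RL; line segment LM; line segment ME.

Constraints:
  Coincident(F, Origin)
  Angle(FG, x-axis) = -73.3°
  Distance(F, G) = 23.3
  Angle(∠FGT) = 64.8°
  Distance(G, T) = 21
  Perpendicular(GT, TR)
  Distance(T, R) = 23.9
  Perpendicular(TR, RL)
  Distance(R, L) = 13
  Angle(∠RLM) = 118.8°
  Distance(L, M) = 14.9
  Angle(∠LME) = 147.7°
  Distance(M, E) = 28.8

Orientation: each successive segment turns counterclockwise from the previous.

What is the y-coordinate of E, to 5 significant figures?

-33.920

F is at the origin; FG runs at -73.3° with length 23.3, so G = (6.6955, -22.317). ∠FGT = 64.8° gives GT at 41.900° from the x-axis; with |GT| = 21.0, T = (22.326, -8.2928). GT is perpendicular to TR, so TR runs at 131.90°; with |TR| = 23.9, R = (6.3648, 9.4963). TR ⟂ RL, so RL runs at -138.10°; with |RL| = 13.0, L = (-3.3112, 0.81444). ∠RLM = 118.8° gives LM at -76.900° from the x-axis; with |LM| = 14.9, M = (0.065899, -13.698). ∠LME = 147.7° gives ME at -44.600° from the x-axis; with |ME| = 28.8, E = (20.572, -33.920). So E.y = -33.920.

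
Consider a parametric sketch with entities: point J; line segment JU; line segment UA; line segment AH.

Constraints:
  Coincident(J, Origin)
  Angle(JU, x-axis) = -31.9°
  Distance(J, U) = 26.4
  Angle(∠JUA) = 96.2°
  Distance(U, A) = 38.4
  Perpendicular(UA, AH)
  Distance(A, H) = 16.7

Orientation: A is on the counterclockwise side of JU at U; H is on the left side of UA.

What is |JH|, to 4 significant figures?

42.34

J is at the origin; JU runs at -31.9° with length 26.4, so U = 26.4·(cos -31.9°, sin -31.9°) = (22.41, -13.95). ∠JUA = 96.2°, so UA runs at -31.9° + (180° − 96.2°) = 51.90° from the x-axis; with |UA| = 38.4, A = U + 38.4·(cos 51.90°, sin 51.90°) = (46.11, 16.27). The perpendicularity gives AH at right angles to UA; with |AH| = 16.7 on the left of UA, H = A + 16.7·(-0.7869, 0.6170) = (32.97, 26.57). Then |JH| = |H − J| = 42.34.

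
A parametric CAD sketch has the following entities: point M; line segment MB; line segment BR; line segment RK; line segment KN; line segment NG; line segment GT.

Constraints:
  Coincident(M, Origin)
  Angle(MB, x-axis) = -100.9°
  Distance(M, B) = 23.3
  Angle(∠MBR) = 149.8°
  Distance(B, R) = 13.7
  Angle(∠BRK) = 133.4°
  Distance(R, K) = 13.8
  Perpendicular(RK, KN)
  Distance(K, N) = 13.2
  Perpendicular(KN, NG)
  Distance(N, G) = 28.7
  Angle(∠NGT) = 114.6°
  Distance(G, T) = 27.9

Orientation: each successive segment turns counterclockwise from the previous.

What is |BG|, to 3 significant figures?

6.38

M is at the origin; MB runs at -100.9° with length 23.3, so B = (-4.41, -22.9). ∠MBR = 149.8° gives BR at -70.7° from the x-axis; with |BR| = 13.7, R = (0.122, -35.8). ∠BRK = 133.4° gives RK at -24.1° from the x-axis; with |RK| = 13.8, K = (12.7, -41.4). RK is perpendicular to KN, so KN runs at 65.9°; with |KN| = 13.2, N = (18.1, -29.4). KN ⟂ NG, so NG runs at 156°; with |NG| = 28.7, G = (-8.09, -17.7). Then |BG| = |G − B| = 6.38.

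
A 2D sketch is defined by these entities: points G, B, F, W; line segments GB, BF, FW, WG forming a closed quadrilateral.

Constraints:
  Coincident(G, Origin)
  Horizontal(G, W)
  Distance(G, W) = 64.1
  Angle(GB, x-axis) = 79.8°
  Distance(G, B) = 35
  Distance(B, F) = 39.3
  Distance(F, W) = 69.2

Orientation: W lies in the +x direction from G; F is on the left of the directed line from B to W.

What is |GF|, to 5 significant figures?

70.930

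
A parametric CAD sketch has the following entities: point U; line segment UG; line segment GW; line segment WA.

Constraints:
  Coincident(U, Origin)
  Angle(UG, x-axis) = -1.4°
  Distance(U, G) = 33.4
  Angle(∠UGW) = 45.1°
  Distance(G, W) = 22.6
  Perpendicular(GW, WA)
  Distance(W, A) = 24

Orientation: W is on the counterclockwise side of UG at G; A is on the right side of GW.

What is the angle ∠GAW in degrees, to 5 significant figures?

43.279°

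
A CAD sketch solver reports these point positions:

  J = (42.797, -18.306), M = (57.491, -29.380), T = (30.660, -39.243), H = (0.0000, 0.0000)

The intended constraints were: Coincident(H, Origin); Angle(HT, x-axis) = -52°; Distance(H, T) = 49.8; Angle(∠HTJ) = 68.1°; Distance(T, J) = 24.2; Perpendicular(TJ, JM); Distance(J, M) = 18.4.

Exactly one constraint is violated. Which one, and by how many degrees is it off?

Perpendicular(TJ, JM) — off by 6.90°.

H = (0.00, 0.00) ✓; HT at -52.00° ✓; |HT| = 49.80 ✓; ∠HTJ = 68.10° ✓; |TJ| = 24.20 ✓; ∠(TJ, JM) = 96.90° ✗; |JM| = 18.40 ✓.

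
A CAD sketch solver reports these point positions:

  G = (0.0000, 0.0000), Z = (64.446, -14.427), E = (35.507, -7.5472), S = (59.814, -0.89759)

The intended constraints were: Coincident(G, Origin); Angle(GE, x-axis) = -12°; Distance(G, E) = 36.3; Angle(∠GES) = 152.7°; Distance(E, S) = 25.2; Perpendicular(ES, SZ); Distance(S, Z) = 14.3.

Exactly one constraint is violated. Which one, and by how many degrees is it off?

Perpendicular(ES, SZ) — off by 3.60°.

G = (0.00, 0.00) ✓; GE at -12.00° ✓; |GE| = 36.30 ✓; ∠GES = 152.7° ✓; |ES| = 25.20 ✓; ∠(ES, SZ) = 86.40° ✗; |SZ| = 14.30 ✓.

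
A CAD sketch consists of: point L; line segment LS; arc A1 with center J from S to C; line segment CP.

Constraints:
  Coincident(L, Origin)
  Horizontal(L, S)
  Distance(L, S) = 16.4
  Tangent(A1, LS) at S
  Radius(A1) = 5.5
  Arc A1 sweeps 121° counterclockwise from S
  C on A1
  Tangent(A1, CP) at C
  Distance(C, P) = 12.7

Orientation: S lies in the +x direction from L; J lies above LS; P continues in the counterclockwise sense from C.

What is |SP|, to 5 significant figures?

19.305

L is at the origin; L and S share the same y with |LS| = 16.4 and S on the +x side, so S = (16.400, 0.0000). The tangent condition forces JS to be normal to LS, so J = S + (0, 5.5) = (16.400, 5.5000). On A1, S sits at bearing -90° from J; a 121° counterclockwise sweep puts C at bearing 31°, so C = J + 5.5·(cos 31°, sin 31°) = (21.114, 8.3327). The tangent condition forces JC to be normal to CP, so CP runs along (−sin 31°, cos 31°); with |CP| = 12.7, P = (14.573, 19.219). Then |SP| = |P − S| = 19.305.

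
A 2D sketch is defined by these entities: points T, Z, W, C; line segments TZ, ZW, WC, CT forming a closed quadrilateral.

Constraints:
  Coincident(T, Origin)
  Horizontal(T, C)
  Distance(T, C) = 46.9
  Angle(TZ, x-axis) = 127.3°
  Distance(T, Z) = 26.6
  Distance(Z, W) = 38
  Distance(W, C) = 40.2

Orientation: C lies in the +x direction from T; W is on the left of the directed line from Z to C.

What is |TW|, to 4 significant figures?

36.87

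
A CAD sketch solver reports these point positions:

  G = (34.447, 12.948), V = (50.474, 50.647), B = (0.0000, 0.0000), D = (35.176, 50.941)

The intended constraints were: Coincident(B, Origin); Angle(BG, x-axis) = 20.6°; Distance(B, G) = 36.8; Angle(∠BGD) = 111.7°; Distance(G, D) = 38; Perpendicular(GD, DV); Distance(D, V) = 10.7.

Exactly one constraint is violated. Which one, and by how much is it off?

Distance(D, V) = 10.7 — off by 4.60.

B = (0.00, 0.00) ✓; BG at 20.60° ✓; |BG| = 36.80 ✓; ∠BGD = 111.7° ✓; |GD| = 38.00 ✓; ∠(GD, DV) = 90.00° ✓; |DV| = 15.30 ✗.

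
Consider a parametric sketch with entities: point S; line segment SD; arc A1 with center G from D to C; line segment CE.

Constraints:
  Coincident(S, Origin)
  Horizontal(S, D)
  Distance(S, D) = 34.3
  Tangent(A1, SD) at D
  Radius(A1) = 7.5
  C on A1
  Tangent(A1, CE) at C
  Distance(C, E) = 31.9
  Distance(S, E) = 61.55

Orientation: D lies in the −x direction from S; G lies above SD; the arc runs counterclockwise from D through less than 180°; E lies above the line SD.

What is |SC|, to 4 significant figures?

31.21

S is at the origin; S and D share the same y with |SD| = 34.3 and D on the −x side, so D = (-34.30, 0.000). Since A1 is tangent to SD there, GD ⟂ SD, so G = D + (0, 7.5) = (-34.30, 7.500). Since GC ⟂ CE (tangency), |GE| = √(7.5² + 31.9²) = 32.77 regardless of where C sits on A1. So E lies on both circle(S, 61.55) and circle(G, 32.77); the above-SD intersection is E = (-49.56, 36.50). C is the foot of the tangent from E: C = (-28.64, 12.42).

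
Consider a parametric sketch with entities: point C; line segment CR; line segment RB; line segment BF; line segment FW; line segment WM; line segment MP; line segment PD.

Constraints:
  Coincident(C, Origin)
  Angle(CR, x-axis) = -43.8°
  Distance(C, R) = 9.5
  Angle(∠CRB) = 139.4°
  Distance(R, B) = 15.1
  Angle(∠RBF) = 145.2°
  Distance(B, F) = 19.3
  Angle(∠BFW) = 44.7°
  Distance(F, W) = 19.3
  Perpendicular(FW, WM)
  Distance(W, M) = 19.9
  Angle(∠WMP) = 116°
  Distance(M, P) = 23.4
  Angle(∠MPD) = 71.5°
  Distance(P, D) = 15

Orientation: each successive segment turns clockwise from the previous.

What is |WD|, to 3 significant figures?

27.6

∠WMP = 116.0° gives MP at -48.5° from the x-axis; with |MP| = 23.4, P = (28.4, -32.1). ∠MPD = 71.5° gives PD at -157° from the x-axis; with |PD| = 15.0, D = (14.6, -37.9). Then |WD| = |D − W| = 27.6.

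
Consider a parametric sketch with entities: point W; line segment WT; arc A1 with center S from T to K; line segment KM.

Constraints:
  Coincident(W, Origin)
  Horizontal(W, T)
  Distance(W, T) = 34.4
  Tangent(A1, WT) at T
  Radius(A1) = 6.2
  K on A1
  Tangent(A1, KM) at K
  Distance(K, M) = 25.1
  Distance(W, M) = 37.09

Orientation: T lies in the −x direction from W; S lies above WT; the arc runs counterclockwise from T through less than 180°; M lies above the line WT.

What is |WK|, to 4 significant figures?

28.76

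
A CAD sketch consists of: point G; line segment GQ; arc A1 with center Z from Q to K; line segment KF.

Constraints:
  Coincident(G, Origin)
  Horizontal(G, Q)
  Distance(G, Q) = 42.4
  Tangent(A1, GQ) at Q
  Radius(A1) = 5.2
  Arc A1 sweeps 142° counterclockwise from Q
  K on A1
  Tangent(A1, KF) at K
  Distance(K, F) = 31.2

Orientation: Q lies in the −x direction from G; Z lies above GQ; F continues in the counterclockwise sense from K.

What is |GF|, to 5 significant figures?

69.865

G is at the origin; GQ is horizontal with |GQ| = 42.4 and Q on the −x side, so Q = (-42.400, 0.0000). Since A1 is tangent to GQ there, ZQ ⟂ GQ, so Z = Q + (0, 5.2) = (-42.400, 5.2000). On A1, Q sits at bearing -90° from Z; a 142° counterclockwise sweep puts K at bearing 52°, so K = Z + 5.2·(cos 52°, sin 52°) = (-39.199, 9.2977). Since A1 is tangent to KF there, ZK ⟂ KF, so KF runs along (−sin 52°, cos 52°); with |KF| = 31.2, F = (-63.784, 28.506). Then |GF| = |F − G| = 69.865.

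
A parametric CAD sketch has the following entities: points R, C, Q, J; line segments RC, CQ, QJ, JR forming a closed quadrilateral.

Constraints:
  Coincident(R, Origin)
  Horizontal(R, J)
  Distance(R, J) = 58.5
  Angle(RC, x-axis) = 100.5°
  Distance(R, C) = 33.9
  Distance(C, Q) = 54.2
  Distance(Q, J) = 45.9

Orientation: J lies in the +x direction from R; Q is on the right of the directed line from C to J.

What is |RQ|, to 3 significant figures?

22.6

Checks: |CQ| = 54.20 ✓; |QJ| = 45.90 ✓.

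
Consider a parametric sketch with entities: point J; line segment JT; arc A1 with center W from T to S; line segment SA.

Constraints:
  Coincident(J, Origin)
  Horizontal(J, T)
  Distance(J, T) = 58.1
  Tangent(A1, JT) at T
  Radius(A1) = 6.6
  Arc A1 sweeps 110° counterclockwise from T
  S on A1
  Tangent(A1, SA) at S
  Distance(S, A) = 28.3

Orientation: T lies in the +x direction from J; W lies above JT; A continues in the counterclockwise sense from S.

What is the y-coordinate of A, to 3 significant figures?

35.5

J is at the origin; JT is horizontal with |JT| = 58.1 and T on the +x side, so T = (58.1, 0.00). Since A1 is tangent to JT there, WT ⟂ JT, so W = T + (0, 6.6) = (58.1, 6.60). On A1, T sits at bearing -90° from W; a 110° counterclockwise sweep puts S at bearing 20°, so S = W + 6.6·(cos 20°, sin 20°) = (64.3, 8.86). The tangent condition forces WS to be normal to SA, so SA runs along (−sin 20°, cos 20°); with |SA| = 28.3, A = (54.6, 35.5). So A.y = 35.5.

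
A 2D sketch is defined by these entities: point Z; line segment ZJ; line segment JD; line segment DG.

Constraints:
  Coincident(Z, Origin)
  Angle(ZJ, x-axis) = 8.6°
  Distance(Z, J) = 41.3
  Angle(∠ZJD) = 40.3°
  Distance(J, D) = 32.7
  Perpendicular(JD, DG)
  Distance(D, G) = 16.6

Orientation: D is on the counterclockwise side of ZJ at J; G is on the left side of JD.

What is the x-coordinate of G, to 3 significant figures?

4.29

Z is at the origin; ZJ runs at 8.6° with length 41.3, so J = 41.3·(cos 8.6°, sin 8.6°) = (40.8, 6.18). ∠ZJD = 40.3°, so JD runs at 8.6° + (180° − 40.3°) = 148° from the x-axis; with |JD| = 32.7, D = J + 32.7·(cos 148°, sin 148°) = (13.0, 23.4). The perpendicularity gives DG at right angles to JD; with |DG| = 16.6 on the left of JD, G = D + 16.6·(-0.525, -0.851) = (4.29, 9.24). So G.x = 4.29.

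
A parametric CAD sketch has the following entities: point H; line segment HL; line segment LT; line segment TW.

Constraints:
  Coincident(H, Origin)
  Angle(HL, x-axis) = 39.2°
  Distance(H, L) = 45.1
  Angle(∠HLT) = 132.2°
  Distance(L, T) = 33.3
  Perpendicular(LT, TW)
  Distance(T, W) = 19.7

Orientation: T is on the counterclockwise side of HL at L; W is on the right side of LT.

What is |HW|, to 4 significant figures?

82.86

∠HLT = 132.2°, so LT runs at 39.2° + (180° − 132.2°) = 87.00° from the x-axis; with |LT| = 33.3, T = L + 33.3·(cos 87.00°, sin 87.00°) = (36.69, 61.76). LT is perpendicular to TW; with |TW| = 19.7 on the right of LT, W = T + 19.7·(0.9986, -0.05234) = (56.37, 60.73). Then |HW| = |W − H| = 82.86.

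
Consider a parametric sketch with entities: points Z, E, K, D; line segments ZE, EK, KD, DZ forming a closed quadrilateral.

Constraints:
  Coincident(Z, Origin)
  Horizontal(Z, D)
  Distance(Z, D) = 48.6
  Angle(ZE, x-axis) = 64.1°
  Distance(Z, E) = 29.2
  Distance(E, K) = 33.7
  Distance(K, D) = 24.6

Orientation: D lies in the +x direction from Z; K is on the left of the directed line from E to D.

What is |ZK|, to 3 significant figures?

52.5

Checks: |EK| = 33.70 ✓; |KD| = 24.60 ✓.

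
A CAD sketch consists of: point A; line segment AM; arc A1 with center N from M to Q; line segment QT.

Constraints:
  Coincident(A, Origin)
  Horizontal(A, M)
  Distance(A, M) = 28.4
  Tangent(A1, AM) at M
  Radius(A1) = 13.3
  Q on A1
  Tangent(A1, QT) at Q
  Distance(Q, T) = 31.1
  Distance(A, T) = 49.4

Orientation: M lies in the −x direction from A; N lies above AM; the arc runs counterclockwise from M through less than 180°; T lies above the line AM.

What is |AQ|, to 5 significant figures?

21.216

Checks: ∠(NM, MA) = 90.00° ✓; |NQ| = 13.30 ✓; ∠(NQ, QT) = 90.00° ✓; |QT| = 31.10 ✓; |AT| = 49.40 ✓.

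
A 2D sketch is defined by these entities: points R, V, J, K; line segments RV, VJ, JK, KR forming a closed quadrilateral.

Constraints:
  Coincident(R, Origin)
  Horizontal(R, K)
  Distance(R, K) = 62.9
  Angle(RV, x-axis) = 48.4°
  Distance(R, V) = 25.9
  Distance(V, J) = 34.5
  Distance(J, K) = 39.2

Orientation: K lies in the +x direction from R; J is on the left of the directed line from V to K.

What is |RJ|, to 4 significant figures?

59.54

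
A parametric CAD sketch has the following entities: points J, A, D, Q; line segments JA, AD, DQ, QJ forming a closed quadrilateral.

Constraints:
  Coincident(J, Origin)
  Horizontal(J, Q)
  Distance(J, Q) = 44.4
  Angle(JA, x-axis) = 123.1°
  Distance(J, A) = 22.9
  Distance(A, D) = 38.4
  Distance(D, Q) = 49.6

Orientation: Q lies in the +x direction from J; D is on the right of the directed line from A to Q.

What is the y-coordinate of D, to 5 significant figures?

-17.729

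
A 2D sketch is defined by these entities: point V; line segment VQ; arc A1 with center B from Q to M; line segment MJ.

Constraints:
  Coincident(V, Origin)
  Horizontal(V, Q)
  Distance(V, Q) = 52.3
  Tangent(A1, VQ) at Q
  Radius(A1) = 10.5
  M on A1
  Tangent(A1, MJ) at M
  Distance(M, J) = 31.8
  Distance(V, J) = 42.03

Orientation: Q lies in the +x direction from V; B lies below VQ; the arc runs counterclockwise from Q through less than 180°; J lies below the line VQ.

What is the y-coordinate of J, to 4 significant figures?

-32.31

Checks: |BM| = 10.50 ✓; ∠(BM, MJ) = 90.00° ✓; |MJ| = 31.80 ✓; |VJ| = 42.03 ✓.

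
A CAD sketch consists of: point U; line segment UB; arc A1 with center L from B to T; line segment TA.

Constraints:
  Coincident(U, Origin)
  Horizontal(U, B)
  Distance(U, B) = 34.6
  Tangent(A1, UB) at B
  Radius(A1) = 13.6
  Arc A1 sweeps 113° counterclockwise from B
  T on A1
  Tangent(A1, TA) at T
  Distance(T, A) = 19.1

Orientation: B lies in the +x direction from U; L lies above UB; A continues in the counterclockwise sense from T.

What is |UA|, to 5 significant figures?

53.894

On A1, B sits at bearing -90° from L; a 113° counterclockwise sweep puts T at bearing 23°, so T = L + 13.6·(cos 23°, sin 23°) = (47.119, 18.914). Tangency of A1 to TA means the radius LT is perpendicular to TA, so TA runs along (−sin 23°, cos 23°); with |TA| = 19.1, A = (39.656, 36.496). Then |UA| = |A − U| = 53.894.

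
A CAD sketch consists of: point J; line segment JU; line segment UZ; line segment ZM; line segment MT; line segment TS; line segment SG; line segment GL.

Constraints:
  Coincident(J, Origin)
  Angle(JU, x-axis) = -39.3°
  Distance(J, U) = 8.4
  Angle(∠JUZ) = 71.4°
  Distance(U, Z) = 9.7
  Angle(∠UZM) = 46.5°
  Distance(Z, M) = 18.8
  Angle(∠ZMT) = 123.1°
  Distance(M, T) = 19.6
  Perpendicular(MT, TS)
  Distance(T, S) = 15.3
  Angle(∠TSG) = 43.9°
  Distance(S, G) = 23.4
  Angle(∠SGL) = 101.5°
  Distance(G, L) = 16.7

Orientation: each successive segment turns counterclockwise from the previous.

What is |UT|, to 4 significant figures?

24.68

J is at the origin; JU runs at -39.3° with length 8.4, so U = (6.500, -5.320). ∠JUZ = 71.4° gives UZ at 69.30° from the x-axis; with |UZ| = 9.7, Z = (9.929, 3.753). ∠UZM = 46.5° gives ZM at -157.2° from the x-axis; with |ZM| = 18.8, M = (-7.402, -3.532). ∠ZMT = 123.1° gives MT at -100.3° from the x-axis; with |MT| = 19.6, T = (-10.91, -22.82). Then |UT| = |T − U| = 24.68.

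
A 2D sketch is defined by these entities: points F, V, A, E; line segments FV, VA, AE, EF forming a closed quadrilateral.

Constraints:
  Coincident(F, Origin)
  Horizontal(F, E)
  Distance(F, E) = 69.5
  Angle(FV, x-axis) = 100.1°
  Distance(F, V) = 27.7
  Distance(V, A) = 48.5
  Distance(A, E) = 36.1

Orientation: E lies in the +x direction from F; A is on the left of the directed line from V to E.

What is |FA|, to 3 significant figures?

50.3

Checks: FV at 100.1° ✓; |VA| = 48.50 ✓; |AE| = 36.10 ✓.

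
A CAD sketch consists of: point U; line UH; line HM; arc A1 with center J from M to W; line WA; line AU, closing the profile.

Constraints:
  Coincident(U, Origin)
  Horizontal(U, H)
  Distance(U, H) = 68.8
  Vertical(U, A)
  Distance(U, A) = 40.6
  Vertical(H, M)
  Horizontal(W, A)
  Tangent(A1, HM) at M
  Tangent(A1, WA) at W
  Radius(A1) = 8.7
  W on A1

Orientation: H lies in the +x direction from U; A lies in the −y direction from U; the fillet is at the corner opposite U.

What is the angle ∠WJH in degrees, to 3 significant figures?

165°

U is at the origin; UH is horizontal with |UH| = 68.8 and H on the +x side, so H = (68.8, 0.00). UA is vertical with |UA| = 40.6 and A on the −y side, so A = (0.00, -40.6). The virtual corner opposite U is at (68.8, -40.6). Since A1 is tangent to HM there, JM ⟂ HM and A1 meets WA tangentially, so JW is at right angles to WA, with radius 8.7, so the center J sits 8.7 in from both sides at J = (60.1, -31.9). That places the tangent points at M = (68.8, -31.9) on HM and W = (60.1, -40.6) on WA. Then cos ∠WJH = JW·JH / (|JW||JH|), giving 165°.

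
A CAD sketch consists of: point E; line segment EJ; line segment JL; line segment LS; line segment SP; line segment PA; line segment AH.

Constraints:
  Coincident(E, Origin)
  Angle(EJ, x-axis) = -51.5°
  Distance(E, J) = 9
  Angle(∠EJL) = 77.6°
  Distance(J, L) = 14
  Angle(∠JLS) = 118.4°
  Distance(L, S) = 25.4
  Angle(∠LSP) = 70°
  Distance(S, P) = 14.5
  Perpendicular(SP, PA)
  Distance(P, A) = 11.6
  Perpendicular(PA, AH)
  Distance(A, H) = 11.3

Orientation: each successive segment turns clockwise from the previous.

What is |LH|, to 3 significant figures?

13.4

E is at the origin; EJ runs at -51.5° with length 9.0, so J = (5.60, -7.04). ∠EJL = 77.6° gives JL at -154° from the x-axis; with |JL| = 14.0, L = (-6.97, -13.2). ∠JLS = 118.4° gives LS at 144° from the x-axis; with |LS| = 25.4, S = (-27.6, 1.55). ∠LSP = 70.0° gives SP at 34.5° from the x-axis; with |SP| = 14.5, P = (-15.7, 9.76). SP ⟂ PA, so PA runs at -55.5°; with |PA| = 11.6, A = (-9.13, 0.200). PA ⟂ AH, so AH runs at -146°; with |AH| = 11.3, H = (-18.4, -6.20). Then |LH| = |H − L| = 13.4.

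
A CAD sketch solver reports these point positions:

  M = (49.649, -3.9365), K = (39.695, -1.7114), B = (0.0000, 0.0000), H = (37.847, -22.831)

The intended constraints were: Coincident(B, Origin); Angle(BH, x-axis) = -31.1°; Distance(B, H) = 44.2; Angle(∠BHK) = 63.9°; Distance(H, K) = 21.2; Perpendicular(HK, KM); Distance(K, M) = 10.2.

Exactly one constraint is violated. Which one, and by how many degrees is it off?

Perpendicular(HK, KM) — off by 7.60°.

B = (0.00, 0.00) ✓; BH at -31.10° ✓; |BH| = 44.20 ✓; ∠BHK = 63.90° ✓; |HK| = 21.20 ✓; ∠(HK, KM) = 97.60° ✗; |KM| = 10.20 ✓.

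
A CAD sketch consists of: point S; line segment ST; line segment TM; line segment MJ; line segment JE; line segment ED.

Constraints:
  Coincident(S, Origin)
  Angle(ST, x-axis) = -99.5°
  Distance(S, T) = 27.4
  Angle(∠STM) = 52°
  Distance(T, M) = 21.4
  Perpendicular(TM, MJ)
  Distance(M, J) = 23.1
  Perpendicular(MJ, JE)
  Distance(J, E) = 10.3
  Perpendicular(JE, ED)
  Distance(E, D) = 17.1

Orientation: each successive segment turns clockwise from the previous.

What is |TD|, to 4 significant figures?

12.62

S is at the origin; ST runs at -99.5° with length 27.4, so T = (-4.522, -27.02). ∠STM = 52.0° gives TM at 132.5° from the x-axis; with |TM| = 21.4, M = (-18.98, -11.25). The perpendicularity gives MJ at right angles to TM, so MJ runs at 42.50°; with |MJ| = 23.1, J = (-1.949, 4.360). MJ ⟂ JE, so JE runs at -47.50°; with |JE| = 10.3, E = (5.010, -3.234). JE ⟂ ED, so ED runs at -137.5°; with |ED| = 17.1, D = (-7.598, -14.79). Then |TD| = |D − T| = 12.62.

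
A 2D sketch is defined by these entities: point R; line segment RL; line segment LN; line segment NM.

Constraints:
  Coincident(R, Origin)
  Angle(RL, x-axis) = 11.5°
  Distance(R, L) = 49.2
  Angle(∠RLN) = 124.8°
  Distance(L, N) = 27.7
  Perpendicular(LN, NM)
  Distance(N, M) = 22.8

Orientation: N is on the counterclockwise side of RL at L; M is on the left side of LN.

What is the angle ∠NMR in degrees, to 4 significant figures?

107.5°

∠RLN = 124.8°, so LN runs at 11.5° + (180° − 124.8°) = 66.70° from the x-axis; with |LN| = 27.7, N = L + 27.7·(cos 66.70°, sin 66.70°) = (59.17, 35.25). The perpendicularity gives NM at right angles to LN; with |NM| = 22.8 on the left of LN, M = N + 22.8·(-0.9184, 0.3955) = (38.23, 44.27). Then cos ∠NMR = MN·MR / (|MN||MR|), giving 107.5°.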